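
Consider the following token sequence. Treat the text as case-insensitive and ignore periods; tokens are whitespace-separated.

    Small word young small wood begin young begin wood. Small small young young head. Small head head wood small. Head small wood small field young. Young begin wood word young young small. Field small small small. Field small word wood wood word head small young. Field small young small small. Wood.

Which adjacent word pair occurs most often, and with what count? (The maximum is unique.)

"small small", 4 times

Bigram frequencies (highest first):
  small small: 4
  young small: 3
  small wood: 3
  wood small: 3
  small young: 3
  young young: 3
  … (19 more, each ≤ 3)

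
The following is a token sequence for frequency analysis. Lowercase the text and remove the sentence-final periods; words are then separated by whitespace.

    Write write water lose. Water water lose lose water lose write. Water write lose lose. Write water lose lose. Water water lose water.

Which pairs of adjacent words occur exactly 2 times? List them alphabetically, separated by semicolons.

Bigram counts meeting the condition (exactly 2 times):
  lose write: 2
  water water: 2

lose write; water water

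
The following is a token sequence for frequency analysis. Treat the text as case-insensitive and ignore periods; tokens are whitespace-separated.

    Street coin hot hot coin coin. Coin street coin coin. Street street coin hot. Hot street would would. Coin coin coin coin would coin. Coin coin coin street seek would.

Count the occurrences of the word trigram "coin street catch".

Scanning the 28 overlapping trigram windows for "coin street catch":
  (none found)

0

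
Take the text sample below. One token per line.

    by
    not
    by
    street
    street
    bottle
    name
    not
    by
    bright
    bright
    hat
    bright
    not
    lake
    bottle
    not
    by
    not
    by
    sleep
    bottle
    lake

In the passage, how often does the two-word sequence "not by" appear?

4

Scanning the 22 overlapping bigram windows for "not by":
  position 2–3: not by
  position 8–9: not by
  position 17–18: not by
  position 19–20: not by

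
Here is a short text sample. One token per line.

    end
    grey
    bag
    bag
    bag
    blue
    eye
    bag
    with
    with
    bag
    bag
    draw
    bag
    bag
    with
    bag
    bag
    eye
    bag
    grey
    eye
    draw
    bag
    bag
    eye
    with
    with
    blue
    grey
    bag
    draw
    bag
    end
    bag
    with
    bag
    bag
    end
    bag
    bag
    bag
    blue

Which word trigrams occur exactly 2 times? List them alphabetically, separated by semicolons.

Trigram counts meeting the condition (exactly 2 times):
  bag bag bag: 2
  bag bag blue: 2
  bag bag eye: 2
  bag draw bag: 2
  bag end bag: 2
  bag with bag: 2
  draw bag bag: 2

bag bag bag; bag bag blue; bag bag eye; bag draw bag; bag end bag; bag with bag; draw bag bag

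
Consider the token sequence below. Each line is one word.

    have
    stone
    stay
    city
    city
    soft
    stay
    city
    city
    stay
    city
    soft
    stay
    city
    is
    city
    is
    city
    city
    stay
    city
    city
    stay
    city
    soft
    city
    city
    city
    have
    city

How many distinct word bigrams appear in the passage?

30 tokens → 29 bigram windows in total.
Repeated bigrams (each contributes count−1 duplicates):
  city city: 6
  stay city: 6
  city soft: 3
  city stay: 3
  city is: 2
  is city: 2
  soft stay: 2
17 duplicate windows → 29 − 17 = 12 distinct.

12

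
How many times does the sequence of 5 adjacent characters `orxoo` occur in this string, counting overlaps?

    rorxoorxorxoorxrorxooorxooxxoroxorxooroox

5

Sliding a length-5 window over the 41 characters (37 positions):
  position 2–6: orxoo
  position 9–13: orxoo
  position 17–21: orxoo
  position 22–26: orxoo
  position 33–37: orxoo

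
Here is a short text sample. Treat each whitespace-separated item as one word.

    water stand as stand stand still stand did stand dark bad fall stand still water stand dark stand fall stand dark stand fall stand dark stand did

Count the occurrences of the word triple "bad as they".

0

Scanning the 25 overlapping trigram windows for "bad as they":
  (none found)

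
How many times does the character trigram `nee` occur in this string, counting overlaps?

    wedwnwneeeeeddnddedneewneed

3

Sliding a length-3 window over the 27 characters (25 positions):
  position 7–9: nee
  position 20–22: nee
  position 24–26: nee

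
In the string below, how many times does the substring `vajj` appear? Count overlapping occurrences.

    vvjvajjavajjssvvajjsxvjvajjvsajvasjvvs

4

Sliding a length-4 window over the 38 characters (35 positions):
  position 4–7: vajj
  position 9–12: vajj
  position 16–19: vajj
  position 24–27: vajj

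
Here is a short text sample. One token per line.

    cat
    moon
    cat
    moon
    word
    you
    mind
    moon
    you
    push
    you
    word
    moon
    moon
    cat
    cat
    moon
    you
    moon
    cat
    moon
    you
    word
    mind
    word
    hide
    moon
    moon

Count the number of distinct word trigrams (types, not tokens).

24

28 tokens → 26 trigram windows in total.
Repeated trigrams (each contributes count−1 duplicates):
  cat moon you: 2
  moon cat moon: 2
2 duplicate windows → 26 − 2 = 24 distinct.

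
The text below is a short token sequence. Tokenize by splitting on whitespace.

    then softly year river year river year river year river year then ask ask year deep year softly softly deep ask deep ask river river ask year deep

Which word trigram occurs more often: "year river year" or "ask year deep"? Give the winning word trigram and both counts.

"year river year": 4 occurrences
"ask year deep": 2 occurrences

"year river year" (4 vs 2)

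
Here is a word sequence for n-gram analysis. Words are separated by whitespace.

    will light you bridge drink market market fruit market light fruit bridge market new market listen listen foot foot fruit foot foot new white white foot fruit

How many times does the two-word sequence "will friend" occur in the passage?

0

Scanning the 26 overlapping bigram windows for "will friend":
  (none found)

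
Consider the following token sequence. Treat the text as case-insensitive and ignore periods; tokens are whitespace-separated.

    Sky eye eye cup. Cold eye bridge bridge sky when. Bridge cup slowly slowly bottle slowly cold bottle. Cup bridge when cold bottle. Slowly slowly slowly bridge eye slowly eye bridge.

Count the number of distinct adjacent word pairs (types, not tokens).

31 tokens → 30 bigram windows in total.
Repeated bigrams (each contributes count−1 duplicates):
  slowly slowly: 3
  bottle slowly: 2
  cold bottle: 2
  eye bridge: 2
5 duplicate windows → 30 − 5 = 25 distinct.

25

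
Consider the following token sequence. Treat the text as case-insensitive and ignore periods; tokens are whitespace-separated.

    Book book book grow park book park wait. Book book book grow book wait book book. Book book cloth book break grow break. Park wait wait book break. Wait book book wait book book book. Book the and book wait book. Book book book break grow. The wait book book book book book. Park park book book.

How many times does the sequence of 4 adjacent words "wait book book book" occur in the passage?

Scanning the 54 overlapping 4-gram windows for "wait book book book":
  position 8–11: wait book book book
  position 14–17: wait book book book
  position 32–35: wait book book book
  position 40–43: wait book book book
  position 48–51: wait book book book

5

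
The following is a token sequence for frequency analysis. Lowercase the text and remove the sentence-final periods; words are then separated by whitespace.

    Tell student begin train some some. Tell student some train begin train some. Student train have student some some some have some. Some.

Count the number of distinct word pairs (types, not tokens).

23 tokens → 22 bigram windows in total.
Repeated bigrams (each contributes count−1 duplicates):
  some some: 4
  begin train: 2
  student some: 2
  tell student: 2
  train some: 2
7 duplicate windows → 22 − 7 = 15 distinct.

15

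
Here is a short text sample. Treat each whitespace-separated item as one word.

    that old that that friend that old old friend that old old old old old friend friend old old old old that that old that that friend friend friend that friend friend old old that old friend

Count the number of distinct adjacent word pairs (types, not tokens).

37 tokens → 36 bigram windows in total.
Repeated bigrams (each contributes count−1 duplicates):
  old old: 9
  that old: 5
  friend friend: 4
  old that: 4
  friend that: 3
  old friend: 3
  that friend: 3
  that that: 3
  … (1 more repeated)
27 duplicate windows → 36 − 27 = 9 distinct.

9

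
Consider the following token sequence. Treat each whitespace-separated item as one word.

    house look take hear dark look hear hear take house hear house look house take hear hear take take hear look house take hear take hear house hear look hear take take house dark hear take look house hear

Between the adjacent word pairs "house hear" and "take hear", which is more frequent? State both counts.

"house hear": 3 occurrences
"take hear": 5 occurrences

"take hear" (5 vs 3)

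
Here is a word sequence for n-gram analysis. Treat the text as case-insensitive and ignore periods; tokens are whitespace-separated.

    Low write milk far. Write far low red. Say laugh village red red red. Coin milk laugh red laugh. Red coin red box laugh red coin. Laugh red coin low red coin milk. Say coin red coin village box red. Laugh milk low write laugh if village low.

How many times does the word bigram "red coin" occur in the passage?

Scanning the 47 overlapping bigram windows for "red coin":
  position 14–15: red coin
  position 20–21: red coin
  position 25–26: red coin
  position 28–29: red coin
  position 31–32: red coin
  position 36–37: red coin

6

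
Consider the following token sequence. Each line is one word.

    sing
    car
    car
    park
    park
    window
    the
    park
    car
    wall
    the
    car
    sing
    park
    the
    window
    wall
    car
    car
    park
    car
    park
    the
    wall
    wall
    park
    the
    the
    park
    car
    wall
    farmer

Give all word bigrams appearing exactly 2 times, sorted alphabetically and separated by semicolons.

Bigram counts meeting the condition (exactly 2 times):
  car car: 2
  car wall: 2
  the park: 2

car car; car wall; the park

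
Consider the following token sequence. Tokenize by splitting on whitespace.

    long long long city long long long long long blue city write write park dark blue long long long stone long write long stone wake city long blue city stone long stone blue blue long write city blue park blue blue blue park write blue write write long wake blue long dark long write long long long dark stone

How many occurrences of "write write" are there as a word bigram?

Scanning the 58 overlapping bigram windows for "write write":
  position 12–13: write write
  position 46–47: write write

2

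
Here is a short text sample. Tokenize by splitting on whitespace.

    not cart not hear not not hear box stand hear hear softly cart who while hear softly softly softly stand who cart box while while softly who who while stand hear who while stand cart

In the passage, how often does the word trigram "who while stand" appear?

Scanning the 33 overlapping trigram windows for "who while stand":
  position 28–30: who while stand
  position 32–34: who while stand

2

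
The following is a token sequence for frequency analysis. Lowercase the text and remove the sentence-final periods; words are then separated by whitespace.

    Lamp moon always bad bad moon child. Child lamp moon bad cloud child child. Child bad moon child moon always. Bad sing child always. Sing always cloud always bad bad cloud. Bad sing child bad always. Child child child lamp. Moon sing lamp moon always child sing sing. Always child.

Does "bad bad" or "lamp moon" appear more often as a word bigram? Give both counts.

"lamp moon" (4 vs 2)

"bad bad": 2 occurrences
"lamp moon": 4 occurrences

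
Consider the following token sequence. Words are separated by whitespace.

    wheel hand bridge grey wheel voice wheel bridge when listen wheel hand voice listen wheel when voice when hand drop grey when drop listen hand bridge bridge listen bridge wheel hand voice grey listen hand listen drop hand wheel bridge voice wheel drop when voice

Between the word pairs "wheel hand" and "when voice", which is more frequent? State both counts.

"wheel hand": 3 occurrences
"when voice": 2 occurrences

"wheel hand" (3 vs 2)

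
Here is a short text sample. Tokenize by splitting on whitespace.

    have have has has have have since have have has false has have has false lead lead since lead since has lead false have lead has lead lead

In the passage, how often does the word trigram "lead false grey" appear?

Scanning the 26 overlapping trigram windows for "lead false grey":
  (none found)

0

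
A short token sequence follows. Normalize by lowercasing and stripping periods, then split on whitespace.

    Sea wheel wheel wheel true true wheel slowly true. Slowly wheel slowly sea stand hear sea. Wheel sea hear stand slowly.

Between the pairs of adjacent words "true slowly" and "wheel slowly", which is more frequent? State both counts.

"true slowly": 1 occurrence
"wheel slowly": 2 occurrences

"wheel slowly" (2 vs 1)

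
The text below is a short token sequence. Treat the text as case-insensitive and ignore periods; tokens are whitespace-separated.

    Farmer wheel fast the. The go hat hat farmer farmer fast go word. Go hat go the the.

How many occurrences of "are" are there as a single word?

Scanning the 18 tokens for "are":
  (none found)

0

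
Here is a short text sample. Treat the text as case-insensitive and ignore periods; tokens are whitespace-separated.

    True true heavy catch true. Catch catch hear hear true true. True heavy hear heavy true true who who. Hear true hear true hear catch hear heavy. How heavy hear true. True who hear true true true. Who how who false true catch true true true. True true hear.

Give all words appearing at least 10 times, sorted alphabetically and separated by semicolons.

Unigram counts meeting the condition (at least 10 times):
  hear: 10
  true: 21

hear; true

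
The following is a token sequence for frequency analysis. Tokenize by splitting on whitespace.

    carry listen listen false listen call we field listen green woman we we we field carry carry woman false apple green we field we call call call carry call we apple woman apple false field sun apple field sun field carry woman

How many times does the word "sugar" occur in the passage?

0

Scanning the 42 tokens for "sugar":
  (none found)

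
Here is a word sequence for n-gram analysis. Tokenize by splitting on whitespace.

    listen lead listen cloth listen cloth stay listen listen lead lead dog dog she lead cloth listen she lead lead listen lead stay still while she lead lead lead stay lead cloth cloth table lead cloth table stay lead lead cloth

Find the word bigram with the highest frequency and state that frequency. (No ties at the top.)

"lead lead", 5 times

Bigram frequencies (highest first):
  lead lead: 5
  lead cloth: 4
  listen lead: 3
  she lead: 3
  lead listen: 2
  listen cloth: 2
  … (17 more, each ≤ 2)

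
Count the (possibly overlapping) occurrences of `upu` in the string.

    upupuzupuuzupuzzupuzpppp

5

Sliding a length-3 window over the 24 characters (22 positions):
  position 1–3: upu
  position 3–5: upu
  position 7–9: upu
  position 12–14: upu
  position 17–19: upu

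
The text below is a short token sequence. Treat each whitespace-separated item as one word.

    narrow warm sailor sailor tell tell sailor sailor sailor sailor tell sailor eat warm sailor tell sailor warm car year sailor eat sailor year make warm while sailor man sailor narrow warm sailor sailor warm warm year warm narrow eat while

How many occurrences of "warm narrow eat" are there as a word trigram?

Scanning the 39 overlapping trigram windows for "warm narrow eat":
  position 38–40: warm narrow eat

1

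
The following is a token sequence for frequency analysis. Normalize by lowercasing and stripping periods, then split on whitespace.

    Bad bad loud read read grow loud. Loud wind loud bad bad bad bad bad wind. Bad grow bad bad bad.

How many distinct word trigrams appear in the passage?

16

21 tokens → 19 trigram windows in total.
Repeated trigrams (each contributes count−1 duplicates):
  bad bad bad: 4
3 duplicate windows → 19 − 3 = 16 distinct.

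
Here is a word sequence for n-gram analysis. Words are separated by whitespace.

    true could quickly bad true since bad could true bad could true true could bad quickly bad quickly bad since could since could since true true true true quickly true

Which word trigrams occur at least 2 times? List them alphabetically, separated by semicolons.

Trigram counts meeting the condition (at least 2 times):
  bad could true: 2
  bad quickly bad: 2
  since could since: 2
  true true true: 2

bad could true; bad quickly bad; since could since; true true true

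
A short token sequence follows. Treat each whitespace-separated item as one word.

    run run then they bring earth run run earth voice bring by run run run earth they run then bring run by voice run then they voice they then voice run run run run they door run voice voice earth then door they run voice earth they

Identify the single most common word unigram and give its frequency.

"run", 16 times

Unigram frequencies (highest first):
  run: 16
  they: 7
  voice: 7
  then: 5
  earth: 5
  bring: 3
  … (2 more, each ≤ 2)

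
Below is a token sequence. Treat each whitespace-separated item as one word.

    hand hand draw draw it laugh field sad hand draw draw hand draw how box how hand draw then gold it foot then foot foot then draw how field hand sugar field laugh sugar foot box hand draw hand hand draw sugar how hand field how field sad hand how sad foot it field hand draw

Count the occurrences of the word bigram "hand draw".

Scanning the 55 overlapping bigram windows for "hand draw":
  position 2–3: hand draw
  position 9–10: hand draw
  position 12–13: hand draw
  position 17–18: hand draw
  position 37–38: hand draw
  position 40–41: hand draw
  position 55–56: hand draw

7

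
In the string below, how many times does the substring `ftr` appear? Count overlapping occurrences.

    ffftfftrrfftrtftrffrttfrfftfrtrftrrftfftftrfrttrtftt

Sliding a length-3 window over the 52 characters (50 positions):
  position 6–8: ftr
  position 11–13: ftr
  position 15–17: ftr
  position 32–34: ftr
  position 41–43: ftr

5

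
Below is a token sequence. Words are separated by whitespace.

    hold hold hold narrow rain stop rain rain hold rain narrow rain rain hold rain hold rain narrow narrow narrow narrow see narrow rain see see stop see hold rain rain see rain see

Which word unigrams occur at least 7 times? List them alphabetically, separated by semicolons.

hold; narrow; rain

Unigram counts meeting the condition (at least 7 times):
  hold: 7
  narrow: 7
  rain: 12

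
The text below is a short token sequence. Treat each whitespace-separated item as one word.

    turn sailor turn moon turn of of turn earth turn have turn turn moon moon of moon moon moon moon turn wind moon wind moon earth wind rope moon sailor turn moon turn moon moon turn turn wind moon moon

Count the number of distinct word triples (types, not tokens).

32

40 tokens → 38 trigram windows in total.
Repeated trigrams (each contributes count−1 duplicates):
  moon moon moon: 2
  moon moon turn: 2
  sailor turn moon: 2
  turn moon moon: 2
  turn moon turn: 2
  turn wind moon: 2
6 duplicate windows → 38 − 6 = 32 distinct.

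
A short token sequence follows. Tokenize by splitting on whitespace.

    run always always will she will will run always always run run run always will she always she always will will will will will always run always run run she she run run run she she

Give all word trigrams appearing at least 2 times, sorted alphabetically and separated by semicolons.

Trigram counts meeting the condition (at least 2 times):
  always run run: 2
  always will she: 2
  run always always: 2
  run run run: 2
  run run she: 2
  run she she: 2
  will will will: 3

always run run; always will she; run always always; run run run; run run she; run she she; will will will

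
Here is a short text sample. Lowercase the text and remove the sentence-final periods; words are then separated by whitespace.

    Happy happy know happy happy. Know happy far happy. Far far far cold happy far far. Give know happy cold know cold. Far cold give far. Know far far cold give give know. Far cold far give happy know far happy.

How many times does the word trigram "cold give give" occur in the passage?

1

Scanning the 39 overlapping trigram windows for "cold give give":
  position 30–32: cold give give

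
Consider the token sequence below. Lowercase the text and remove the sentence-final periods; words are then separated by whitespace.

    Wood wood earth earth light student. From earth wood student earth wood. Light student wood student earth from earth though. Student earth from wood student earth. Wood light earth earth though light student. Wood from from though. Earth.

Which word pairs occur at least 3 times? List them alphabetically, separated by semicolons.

Bigram counts meeting the condition (at least 3 times):
  earth wood: 3
  light student: 3
  student earth: 4
  wood student: 3

earth wood; light student; student earth; wood student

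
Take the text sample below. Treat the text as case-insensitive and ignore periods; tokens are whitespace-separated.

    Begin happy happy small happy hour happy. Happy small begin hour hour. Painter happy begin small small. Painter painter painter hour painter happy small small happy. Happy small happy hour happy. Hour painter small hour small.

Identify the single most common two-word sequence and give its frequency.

Bigram frequencies (highest first):
  happy small: 4
  happy happy: 3
  small happy: 3
  happy hour: 3
  hour painter: 3
  hour happy: 2
  … (14 more, each ≤ 2)

"happy small", 4 times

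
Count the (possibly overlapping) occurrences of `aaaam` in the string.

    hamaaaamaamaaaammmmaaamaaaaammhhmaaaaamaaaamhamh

Sliding a length-5 window over the 48 characters (44 positions):
  position 4–8: aaaam
  position 12–16: aaaam
  position 25–29: aaaam
  position 35–39: aaaam
  position 40–44: aaaam

5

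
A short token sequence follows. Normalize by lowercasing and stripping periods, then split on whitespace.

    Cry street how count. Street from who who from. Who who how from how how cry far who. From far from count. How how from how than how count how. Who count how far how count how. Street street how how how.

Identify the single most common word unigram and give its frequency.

Unigram frequencies (highest first):
  how: 15
  from: 6
  who: 6
  count: 5
  street: 4
  far: 3
  … (2 more, each ≤ 2)

"how", 15 times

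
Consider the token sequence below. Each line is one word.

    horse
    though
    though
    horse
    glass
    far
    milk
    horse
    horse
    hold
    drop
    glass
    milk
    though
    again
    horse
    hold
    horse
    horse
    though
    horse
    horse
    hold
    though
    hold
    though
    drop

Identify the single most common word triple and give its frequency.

Trigram frequencies (highest first):
  horse horse hold: 2
  horse though though: 1
  though though horse: 1
  though horse glass: 1
  horse glass far: 1
  glass far milk: 1
  … (18 more, each ≤ 1)

"horse horse hold", 2 times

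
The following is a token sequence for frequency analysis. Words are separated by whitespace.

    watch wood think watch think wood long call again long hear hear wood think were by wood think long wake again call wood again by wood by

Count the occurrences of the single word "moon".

Scanning the 27 tokens for "moon":
  (none found)

0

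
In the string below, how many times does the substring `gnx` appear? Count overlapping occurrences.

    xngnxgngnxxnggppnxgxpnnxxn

Sliding a length-3 window over the 26 characters (24 positions):
  position 3–5: gnx
  position 8–10: gnx

2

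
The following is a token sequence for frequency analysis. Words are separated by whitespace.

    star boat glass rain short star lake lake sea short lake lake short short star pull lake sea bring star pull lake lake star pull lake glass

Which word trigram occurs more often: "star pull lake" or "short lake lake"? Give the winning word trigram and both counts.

"star pull lake": 3 occurrences
"short lake lake": 1 occurrence

"star pull lake" (3 vs 1)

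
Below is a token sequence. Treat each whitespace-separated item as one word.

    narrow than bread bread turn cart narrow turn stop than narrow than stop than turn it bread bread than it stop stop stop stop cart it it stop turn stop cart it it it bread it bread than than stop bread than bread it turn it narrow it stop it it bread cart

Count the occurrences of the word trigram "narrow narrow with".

0

Scanning the 51 overlapping trigram windows for "narrow narrow with":
  (none found)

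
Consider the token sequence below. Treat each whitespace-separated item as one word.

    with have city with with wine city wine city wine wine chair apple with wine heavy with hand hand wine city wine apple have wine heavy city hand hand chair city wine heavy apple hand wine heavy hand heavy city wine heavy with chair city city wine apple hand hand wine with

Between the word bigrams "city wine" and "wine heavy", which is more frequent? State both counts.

"city wine": 6 occurrences
"wine heavy": 5 occurrences

"city wine" (6 vs 5)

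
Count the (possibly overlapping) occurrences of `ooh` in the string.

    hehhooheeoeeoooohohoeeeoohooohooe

Sliding a length-3 window over the 33 characters (31 positions):
  position 5–7: ooh
  position 15–17: ooh
  position 24–26: ooh
  position 28–30: ooh

4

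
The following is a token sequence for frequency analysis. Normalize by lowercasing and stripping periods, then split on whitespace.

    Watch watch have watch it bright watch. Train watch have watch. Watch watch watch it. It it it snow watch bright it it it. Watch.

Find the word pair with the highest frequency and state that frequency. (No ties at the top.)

"it it", 5 times

Bigram frequencies (highest first):
  it it: 5
  watch watch: 4
  watch have: 2
  have watch: 2
  watch it: 2
  it bright: 1
  … (8 more, each ≤ 1)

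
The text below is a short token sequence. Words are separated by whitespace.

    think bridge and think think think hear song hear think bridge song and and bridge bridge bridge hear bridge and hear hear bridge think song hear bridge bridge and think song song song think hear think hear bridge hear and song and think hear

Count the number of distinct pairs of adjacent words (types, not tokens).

44 tokens → 43 bigram windows in total.
Repeated bigrams (each contributes count−1 duplicates):
  hear bridge: 4
  think hear: 4
  and think: 3
  bridge and: 3
  bridge bridge: 3
  bridge hear: 2
  hear think: 2
  song and: 2
  … (5 more repeated)
20 duplicate windows → 43 − 20 = 23 distinct.

23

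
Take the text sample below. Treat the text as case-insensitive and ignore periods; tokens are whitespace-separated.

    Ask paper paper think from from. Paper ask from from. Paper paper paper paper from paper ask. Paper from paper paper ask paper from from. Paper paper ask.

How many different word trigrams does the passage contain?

16

28 tokens → 26 trigram windows in total.
Repeated trigrams (each contributes count−1 duplicates):
  from from paper: 3
  from paper paper: 3
  ask paper from: 2
  from paper ask: 2
  paper ask paper: 2
  paper from paper: 2
  paper paper ask: 2
  paper paper paper: 2
10 duplicate windows → 26 − 10 = 16 distinct.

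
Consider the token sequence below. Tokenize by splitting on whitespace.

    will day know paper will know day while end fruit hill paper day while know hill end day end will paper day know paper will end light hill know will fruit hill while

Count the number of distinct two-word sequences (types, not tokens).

26

33 tokens → 32 bigram windows in total.
Repeated bigrams (each contributes count−1 duplicates):
  day know: 2
  day while: 2
  fruit hill: 2
  know paper: 2
  paper day: 2
  paper will: 2
6 duplicate windows → 32 − 6 = 26 distinct.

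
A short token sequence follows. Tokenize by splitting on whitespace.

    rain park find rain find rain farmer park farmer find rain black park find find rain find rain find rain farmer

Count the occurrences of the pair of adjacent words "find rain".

6

Scanning the 20 overlapping bigram windows for "find rain":
  position 3–4: find rain
  position 5–6: find rain
  position 10–11: find rain
  position 15–16: find rain
  position 17–18: find rain
  position 19–20: find rain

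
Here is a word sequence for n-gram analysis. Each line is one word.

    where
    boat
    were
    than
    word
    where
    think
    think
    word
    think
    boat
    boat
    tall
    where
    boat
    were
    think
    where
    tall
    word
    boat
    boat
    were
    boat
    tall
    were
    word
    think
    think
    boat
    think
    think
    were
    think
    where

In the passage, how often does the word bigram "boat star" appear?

Scanning the 34 overlapping bigram windows for "boat star":
  (none found)

0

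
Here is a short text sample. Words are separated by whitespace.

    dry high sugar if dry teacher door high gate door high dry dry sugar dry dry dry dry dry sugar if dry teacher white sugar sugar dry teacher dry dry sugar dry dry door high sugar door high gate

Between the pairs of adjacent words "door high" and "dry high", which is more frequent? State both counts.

"door high": 4 occurrences
"dry high": 1 occurrence

"door high" (4 vs 1)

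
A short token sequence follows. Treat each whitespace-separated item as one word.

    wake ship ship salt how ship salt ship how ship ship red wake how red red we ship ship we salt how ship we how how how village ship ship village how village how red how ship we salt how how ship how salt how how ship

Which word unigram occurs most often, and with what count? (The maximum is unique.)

Unigram frequencies (highest first):
  how: 15
  ship: 14
  salt: 5
  red: 4
  we: 4
  village: 3
  … (1 more, each ≤ 2)

"how", 15 times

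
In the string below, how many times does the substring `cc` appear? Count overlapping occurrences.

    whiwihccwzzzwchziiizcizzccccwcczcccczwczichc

Sliding a length-2 window over the 44 characters (43 positions):
  position 7–8: cc
  position 25–26: cc
  position 26–27: cc
  position 27–28: cc
  position 30–31: cc
  position 33–34: cc
  position 34–35: cc
  position 35–36: cc

8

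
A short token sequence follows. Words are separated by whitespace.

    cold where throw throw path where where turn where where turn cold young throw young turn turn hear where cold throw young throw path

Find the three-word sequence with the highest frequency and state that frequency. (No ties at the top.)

"where where turn", 2 times

Trigram frequencies (highest first):
  where where turn: 2
  cold where throw: 1
  where throw throw: 1
  throw throw path: 1
  throw path where: 1
  path where where: 1
  … (15 more, each ≤ 1)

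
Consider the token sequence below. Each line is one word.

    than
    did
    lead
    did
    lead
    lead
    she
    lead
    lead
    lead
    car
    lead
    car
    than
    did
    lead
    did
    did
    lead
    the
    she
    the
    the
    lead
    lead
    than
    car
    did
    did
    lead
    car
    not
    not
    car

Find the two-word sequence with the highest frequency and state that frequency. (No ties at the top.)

"did lead", 5 times

Bigram frequencies (highest first):
  did lead: 5
  lead lead: 4
  lead car: 3
  than did: 2
  lead did: 2
  did did: 2
  … (15 more, each ≤ 1)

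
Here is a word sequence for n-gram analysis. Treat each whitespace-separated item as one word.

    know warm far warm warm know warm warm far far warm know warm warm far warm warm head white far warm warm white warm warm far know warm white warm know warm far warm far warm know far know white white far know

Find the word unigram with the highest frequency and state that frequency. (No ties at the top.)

Unigram frequencies (highest first):
  warm: 19
  far: 10
  know: 8
  white: 5
  head: 1

"warm", 19 times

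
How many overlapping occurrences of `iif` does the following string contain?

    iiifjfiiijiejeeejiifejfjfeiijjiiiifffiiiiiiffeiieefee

4

Sliding a length-3 window over the 53 characters (51 positions):
  position 2–4: iif
  position 18–20: iif
  position 33–35: iif
  position 42–44: iif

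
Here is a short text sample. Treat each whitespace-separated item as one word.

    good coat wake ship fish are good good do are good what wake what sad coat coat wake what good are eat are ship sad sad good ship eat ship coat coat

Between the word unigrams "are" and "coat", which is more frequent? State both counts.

"coat" (5 vs 4)

"are": 4 occurrences
"coat": 5 occurrences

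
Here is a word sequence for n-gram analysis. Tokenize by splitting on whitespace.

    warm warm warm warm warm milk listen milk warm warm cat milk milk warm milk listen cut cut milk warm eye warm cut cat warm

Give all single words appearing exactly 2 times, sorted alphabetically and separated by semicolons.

Unigram counts meeting the condition (exactly 2 times):
  cat: 2
  listen: 2

cat; listen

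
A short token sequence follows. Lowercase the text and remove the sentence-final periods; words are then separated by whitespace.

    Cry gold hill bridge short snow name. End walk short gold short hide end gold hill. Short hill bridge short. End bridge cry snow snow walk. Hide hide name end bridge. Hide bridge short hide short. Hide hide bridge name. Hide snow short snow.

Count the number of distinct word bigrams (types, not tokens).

44 tokens → 43 bigram windows in total.
Repeated bigrams (each contributes count−1 duplicates):
  bridge short: 3
  short hide: 3
  end bridge: 2
  gold hill: 2
  hide bridge: 2
  hide hide: 2
  hill bridge: 2
  name end: 2
  … (1 more repeated)
11 duplicate windows → 43 − 11 = 32 distinct.

32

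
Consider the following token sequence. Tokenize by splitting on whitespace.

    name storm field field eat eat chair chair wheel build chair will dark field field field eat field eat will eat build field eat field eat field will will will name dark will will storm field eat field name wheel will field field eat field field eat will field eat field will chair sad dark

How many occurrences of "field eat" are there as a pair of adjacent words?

Scanning the 54 overlapping bigram windows for "field eat":
  position 4–5: field eat
  position 16–17: field eat
  position 18–19: field eat
  position 23–24: field eat
  position 25–26: field eat
  position 36–37: field eat
  position 43–44: field eat
  position 46–47: field eat
  position 49–50: field eat

9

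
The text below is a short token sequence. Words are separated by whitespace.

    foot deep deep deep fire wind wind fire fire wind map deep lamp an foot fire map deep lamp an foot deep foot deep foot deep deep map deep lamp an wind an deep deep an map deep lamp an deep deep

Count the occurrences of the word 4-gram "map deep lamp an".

Scanning the 39 overlapping 4-gram windows for "map deep lamp an":
  position 11–14: map deep lamp an
  position 17–20: map deep lamp an
  position 28–31: map deep lamp an
  position 37–40: map deep lamp an

4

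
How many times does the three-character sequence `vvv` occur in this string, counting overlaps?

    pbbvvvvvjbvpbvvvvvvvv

9

Sliding a length-3 window over the 21 characters (19 positions):
  position 4–6: vvv
  position 5–7: vvv
  position 6–8: vvv
  position 14–16: vvv
  position 15–17: vvv
  position 16–18: vvv
  position 17–19: vvv
  position 18–20: vvv
  position 19–21: vvv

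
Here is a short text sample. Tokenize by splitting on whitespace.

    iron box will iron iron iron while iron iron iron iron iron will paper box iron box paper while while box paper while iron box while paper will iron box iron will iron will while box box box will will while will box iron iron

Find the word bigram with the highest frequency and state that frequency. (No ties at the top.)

"iron iron", 7 times

Bigram frequencies (highest first):
  iron iron: 7
  iron box: 4
  will iron: 3
  iron will: 3
  box iron: 3
  box will: 2
  … (16 more, each ≤ 2)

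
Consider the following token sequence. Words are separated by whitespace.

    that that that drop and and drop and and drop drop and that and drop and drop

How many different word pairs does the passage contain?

17 tokens → 16 bigram windows in total.
Repeated bigrams (each contributes count−1 duplicates):
  and drop: 4
  drop and: 4
  and and: 2
  that that: 2
8 duplicate windows → 16 − 8 = 8 distinct.

8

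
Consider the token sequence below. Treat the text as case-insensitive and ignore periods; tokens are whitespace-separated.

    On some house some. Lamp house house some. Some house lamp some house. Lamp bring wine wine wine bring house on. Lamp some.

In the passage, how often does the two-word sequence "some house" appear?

3

Scanning the 22 overlapping bigram windows for "some house":
  position 2–3: some house
  position 9–10: some house
  position 12–13: some house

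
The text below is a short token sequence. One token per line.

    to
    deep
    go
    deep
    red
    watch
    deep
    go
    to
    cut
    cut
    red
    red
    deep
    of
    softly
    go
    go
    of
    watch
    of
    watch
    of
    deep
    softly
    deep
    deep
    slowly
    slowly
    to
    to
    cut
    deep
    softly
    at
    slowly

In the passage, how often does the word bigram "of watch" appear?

Scanning the 35 overlapping bigram windows for "of watch":
  position 19–20: of watch
  position 21–22: of watch

2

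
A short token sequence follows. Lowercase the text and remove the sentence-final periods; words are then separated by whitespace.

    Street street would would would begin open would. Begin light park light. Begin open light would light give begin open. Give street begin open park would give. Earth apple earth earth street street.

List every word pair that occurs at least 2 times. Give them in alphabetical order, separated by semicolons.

begin open; street street; would begin; would would

Bigram counts meeting the condition (at least 2 times):
  begin open: 4
  street street: 2
  would begin: 2
  would would: 2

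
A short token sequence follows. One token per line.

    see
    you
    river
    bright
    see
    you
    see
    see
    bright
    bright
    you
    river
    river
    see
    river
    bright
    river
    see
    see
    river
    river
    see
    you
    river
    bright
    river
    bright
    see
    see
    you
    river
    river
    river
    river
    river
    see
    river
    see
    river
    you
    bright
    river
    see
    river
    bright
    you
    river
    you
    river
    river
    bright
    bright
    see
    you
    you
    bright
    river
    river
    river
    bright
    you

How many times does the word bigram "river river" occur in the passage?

9

Scanning the 60 overlapping bigram windows for "river river":
  position 12–13: river river
  position 20–21: river river
  position 31–32: river river
  position 32–33: river river
  position 33–34: river river
  position 34–35: river river
  position 49–50: river river
  position 57–58: river river
  position 58–59: river river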